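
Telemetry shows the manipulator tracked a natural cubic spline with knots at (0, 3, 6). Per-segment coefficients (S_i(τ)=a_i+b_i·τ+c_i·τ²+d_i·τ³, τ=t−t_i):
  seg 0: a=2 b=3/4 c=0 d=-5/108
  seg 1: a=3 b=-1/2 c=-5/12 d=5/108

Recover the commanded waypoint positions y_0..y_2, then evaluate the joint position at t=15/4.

y_0=2 y_1=3 y_2=-1
S(15/4) = 617/256

y_0 = S_0(0) = a_0 = 2
y_1 = S_1(0) = a_1 = 3
y_2 = S_1(3) = -1
t_q=15/4 is in segment 1 (τ=3/4); S_1(τ)=617/256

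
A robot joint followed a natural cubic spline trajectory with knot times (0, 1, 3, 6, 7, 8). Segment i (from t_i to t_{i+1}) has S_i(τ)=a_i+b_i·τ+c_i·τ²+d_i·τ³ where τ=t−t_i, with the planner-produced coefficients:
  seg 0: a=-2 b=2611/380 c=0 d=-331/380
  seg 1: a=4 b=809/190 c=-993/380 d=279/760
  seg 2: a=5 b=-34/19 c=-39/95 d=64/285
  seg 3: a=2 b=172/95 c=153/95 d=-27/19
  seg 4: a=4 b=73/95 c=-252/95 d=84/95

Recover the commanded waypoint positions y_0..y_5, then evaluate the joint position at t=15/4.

y_0=-2 y_1=4 y_2=5 y_3=2 y_4=4 y_5=3
S(15/4) = 5353/1520

y_0 = S_0(0) = a_0 = -2
y_1 = S_1(0) = a_1 = 4
y_2 = S_2(0) = a_2 = 5
y_3 = S_3(0) = a_3 = 2
y_4 = S_4(0) = a_4 = 4
y_5 = S_4(1) = 3
t_q=15/4 is in segment 2 (τ=3/4); S_2(τ)=5353/1520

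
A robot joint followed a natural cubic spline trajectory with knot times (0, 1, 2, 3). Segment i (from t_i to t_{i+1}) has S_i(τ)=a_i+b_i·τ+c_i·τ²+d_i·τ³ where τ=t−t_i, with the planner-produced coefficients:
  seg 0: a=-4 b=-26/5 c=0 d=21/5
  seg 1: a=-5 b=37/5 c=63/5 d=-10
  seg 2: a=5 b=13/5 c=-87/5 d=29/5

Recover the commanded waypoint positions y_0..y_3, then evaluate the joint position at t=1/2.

y_0=-4 y_1=-5 y_2=5 y_3=-4
S(1/2) = -243/40

y_0 = S_0(0) = a_0 = -4
y_1 = S_1(0) = a_1 = -5
y_2 = S_2(0) = a_2 = 5
y_3 = S_2(1) = -4
t_q=1/2 is in segment 0 (τ=1/2); S_0(τ)=-243/40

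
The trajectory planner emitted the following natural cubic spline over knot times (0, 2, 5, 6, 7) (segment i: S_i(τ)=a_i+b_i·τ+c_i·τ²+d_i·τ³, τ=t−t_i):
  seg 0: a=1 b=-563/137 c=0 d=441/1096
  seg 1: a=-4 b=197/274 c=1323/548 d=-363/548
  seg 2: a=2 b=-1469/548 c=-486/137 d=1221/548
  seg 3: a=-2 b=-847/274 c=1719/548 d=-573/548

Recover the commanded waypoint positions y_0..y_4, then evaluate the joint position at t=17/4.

y_0 = S_0(0) = a_0 = 1
y_1 = S_1(0) = a_1 = -4
y_2 = S_2(0) = a_2 = 2
y_3 = S_3(0) = a_3 = -2
y_4 = S_3(1) = -3
t_q=17/4 is in segment 1 (τ=9/4); S_1(τ)=80473/35072

y_0=1 y_1=-4 y_2=2 y_3=-2 y_4=-3
S(17/4) = 80473/35072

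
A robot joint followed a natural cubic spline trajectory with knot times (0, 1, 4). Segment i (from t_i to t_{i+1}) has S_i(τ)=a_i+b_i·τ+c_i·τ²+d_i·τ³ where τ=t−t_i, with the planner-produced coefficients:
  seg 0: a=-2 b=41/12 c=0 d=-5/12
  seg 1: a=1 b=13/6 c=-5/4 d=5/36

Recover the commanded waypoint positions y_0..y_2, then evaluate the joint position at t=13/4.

y_0=-2 y_1=1 y_2=0
S(13/4) = 289/256

y_0 = S_0(0) = a_0 = -2
y_1 = S_1(0) = a_1 = 1
y_2 = S_1(3) = 0
t_q=13/4 is in segment 1 (τ=9/4); S_1(τ)=289/256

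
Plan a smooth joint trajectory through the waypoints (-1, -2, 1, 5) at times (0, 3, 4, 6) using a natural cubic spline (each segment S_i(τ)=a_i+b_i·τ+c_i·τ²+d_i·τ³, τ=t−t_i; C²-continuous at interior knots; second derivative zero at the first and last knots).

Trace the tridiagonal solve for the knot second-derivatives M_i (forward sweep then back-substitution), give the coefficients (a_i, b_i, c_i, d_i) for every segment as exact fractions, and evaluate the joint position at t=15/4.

  seg 0: a=-1 b=-236/141 c=0 d=7/47
  seg 1: a=-2 b=331/141 c=63/47 d=-97/141
  seg 2: a=1 b=418/141 c=-34/47 d=17/141
S(15/4) = 675/3008

Δ: Δ0=-1/3, Δ1=3, Δ2=2
row 1: diag=8, rhs=20; c'=1/8, d'=5/2
row 2: denom=6−1·1/8=47/8; d'=(-6−1·5/2)/(47/8)=-68/47
back: M2=-68/47
back: M1=5/2−1/8·-68/47=126/47
M: M0=0, M1=126/47, M2=-68/47, M3=0
seg 0: a=-1, c=M0/2=0, d=(M1−M0)/(6·3)=7/47, b=Δ0−h0·(2M0+M1)/6=-236/141
seg 1: a=-2, c=M1/2=63/47, d=(M2−M1)/(6·1)=-97/141, b=Δ1−h1·(2M1+M2)/6=331/141
seg 2: a=1, c=M2/2=-34/47, d=(M3−M2)/(6·2)=17/141, b=Δ2−h2·(2M2+M3)/6=418/141
t_q=15/4 → seg 1, τ=3/4; S=-2+331/141·τ+63/47·τ²+-97/141·τ³=675/3008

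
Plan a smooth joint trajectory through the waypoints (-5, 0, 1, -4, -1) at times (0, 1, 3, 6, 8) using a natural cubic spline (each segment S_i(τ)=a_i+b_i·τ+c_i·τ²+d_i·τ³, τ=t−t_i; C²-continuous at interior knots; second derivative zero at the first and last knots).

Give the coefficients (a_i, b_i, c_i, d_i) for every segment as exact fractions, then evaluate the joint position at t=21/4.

Δ: Δ0=5, Δ1=1/2, Δ2=-5/3, Δ3=3/2
row 1: diag=6, rhs=-27; c'=1/3, d'=-9/2
row 2: denom=10−2·1/3=28/3; d'=(-13−2·-9/2)/(28/3)=-3/7
row 3: denom=10−3·9/28=253/28; d'=(19−3·-3/7)/(253/28)=568/253
back: M3=568/253
back: M2=-3/7−9/28·568/253=-291/253
back: M1=-9/2−1/3·-291/253=-2083/506
M: M0=0, M1=-2083/506, M2=-291/253, M3=568/253, M4=0
seg 0: a=-5, c=M0/2=0, d=(M1−M0)/(6·1)=-2083/3036, b=Δ0−h0·(2M0+M1)/6=17263/3036
seg 1: a=0, c=M1/2=-2083/1012, d=(M2−M1)/(6·2)=1501/6072, b=Δ1−h1·(2M1+M2)/6=5507/1518
seg 2: a=1, c=M2/2=-291/506, d=(M3−M2)/(6·3)=859/4554, b=Δ2−h2·(2M2+M3)/6=-1244/759
seg 3: a=-4, c=M3/2=284/253, d=(M4−M3)/(6·2)=-142/759, b=Δ3−h3·(2M3+M4)/6=5/1518
t_q=21/4 → seg 2, τ=9/4; S=1+-1244/759·τ+-291/506·τ²+859/4554·τ³=-111745/32384

  seg 0: a=-5 b=17263/3036 c=0 d=-2083/3036
  seg 1: a=0 b=5507/1518 c=-2083/1012 d=1501/6072
  seg 2: a=1 b=-1244/759 c=-291/506 d=859/4554
  seg 3: a=-4 b=5/1518 c=284/253 d=-142/759
S(21/4) = -111745/32384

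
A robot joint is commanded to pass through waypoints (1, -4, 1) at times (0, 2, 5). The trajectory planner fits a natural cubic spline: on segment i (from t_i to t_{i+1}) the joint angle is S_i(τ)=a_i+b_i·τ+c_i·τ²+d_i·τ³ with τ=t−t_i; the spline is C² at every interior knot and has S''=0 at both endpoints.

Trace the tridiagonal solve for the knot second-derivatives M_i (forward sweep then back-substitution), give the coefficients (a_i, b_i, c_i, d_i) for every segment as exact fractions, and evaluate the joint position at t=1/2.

Δ: Δ0=-5/2, Δ1=5/3
row 1: diag=10, rhs=25; c'=3/10, d'=5/2
back: M1=5/2
M: M0=0, M1=5/2, M2=0
seg 0: a=1, c=M0/2=0, d=(M1−M0)/(6·2)=5/24, b=Δ0−h0·(2M0+M1)/6=-10/3
seg 1: a=-4, c=M1/2=5/4, d=(M2−M1)/(6·3)=-5/36, b=Δ1−h1·(2M1+M2)/6=-5/6
t_q=1/2 → seg 0, τ=1/2; S=1+-10/3·τ+0·τ²+5/24·τ³=-41/64

  seg 0: a=1 b=-10/3 c=0 d=5/24
  seg 1: a=-4 b=-5/6 c=5/4 d=-5/36
S(1/2) = -41/64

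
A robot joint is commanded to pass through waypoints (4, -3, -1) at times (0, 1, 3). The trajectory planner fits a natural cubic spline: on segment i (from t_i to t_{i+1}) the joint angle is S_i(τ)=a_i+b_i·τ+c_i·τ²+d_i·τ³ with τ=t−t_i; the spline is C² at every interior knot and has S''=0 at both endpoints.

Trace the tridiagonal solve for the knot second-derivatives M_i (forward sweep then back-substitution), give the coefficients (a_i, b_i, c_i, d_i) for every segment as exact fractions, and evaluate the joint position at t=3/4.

Δ: Δ0=-7, Δ1=1
row 1: diag=6, rhs=48; c'=1/3, d'=8
back: M1=8
M: M0=0, M1=8, M2=0
seg 0: a=4, c=M0/2=0, d=(M1−M0)/(6·1)=4/3, b=Δ0−h0·(2M0+M1)/6=-25/3
seg 1: a=-3, c=M1/2=4, d=(M2−M1)/(6·2)=-2/3, b=Δ1−h1·(2M1+M2)/6=-13/3
t_q=3/4 → seg 0, τ=3/4; S=4+-25/3·τ+0·τ²+4/3·τ³=-27/16

  seg 0: a=4 b=-25/3 c=0 d=4/3
  seg 1: a=-3 b=-13/3 c=4 d=-2/3
S(3/4) = -27/16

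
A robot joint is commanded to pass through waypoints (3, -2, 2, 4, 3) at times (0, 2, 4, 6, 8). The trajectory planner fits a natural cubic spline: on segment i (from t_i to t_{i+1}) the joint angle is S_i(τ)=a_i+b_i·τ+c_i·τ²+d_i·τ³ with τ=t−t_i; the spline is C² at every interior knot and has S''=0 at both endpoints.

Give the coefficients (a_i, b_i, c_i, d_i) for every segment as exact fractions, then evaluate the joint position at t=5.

  seg 0: a=3 b=-15/4 c=0 d=5/16
  seg 1: a=-2 b=0 c=15/8 d=-7/16
  seg 2: a=2 b=9/4 c=-3/4 d=1/16
  seg 3: a=4 b=0 c=-3/8 d=1/16
S(5) = 57/16

Δ: Δ0=-5/2, Δ1=2, Δ2=1, Δ3=-1/2
row 1: diag=8, rhs=27; c'=1/4, d'=27/8
row 2: denom=8−2·1/4=15/2; d'=(-6−2·27/8)/(15/2)=-17/10
row 3: denom=8−2·4/15=112/15; d'=(-9−2·-17/10)/(112/15)=-3/4
back: M3=-3/4
back: M2=-17/10−4/15·-3/4=-3/2
back: M1=27/8−1/4·-3/2=15/4
M: M0=0, M1=15/4, M2=-3/2, M3=-3/4, M4=0
seg 0: a=3, c=M0/2=0, d=(M1−M0)/(6·2)=5/16, b=Δ0−h0·(2M0+M1)/6=-15/4
seg 1: a=-2, c=M1/2=15/8, d=(M2−M1)/(6·2)=-7/16, b=Δ1−h1·(2M1+M2)/6=0
seg 2: a=2, c=M2/2=-3/4, d=(M3−M2)/(6·2)=1/16, b=Δ2−h2·(2M2+M3)/6=9/4
seg 3: a=4, c=M3/2=-3/8, d=(M4−M3)/(6·2)=1/16, b=Δ3−h3·(2M3+M4)/6=0
t_q=5 → seg 2, τ=1; S=2+9/4·τ+-3/4·τ²+1/16·τ³=57/16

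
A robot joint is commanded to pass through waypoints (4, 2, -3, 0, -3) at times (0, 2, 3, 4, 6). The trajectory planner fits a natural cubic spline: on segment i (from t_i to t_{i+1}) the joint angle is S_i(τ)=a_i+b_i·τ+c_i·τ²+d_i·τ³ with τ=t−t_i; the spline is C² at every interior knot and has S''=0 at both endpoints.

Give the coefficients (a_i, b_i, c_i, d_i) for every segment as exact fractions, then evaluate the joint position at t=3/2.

Δ: Δ0=-1, Δ1=-5, Δ2=3, Δ3=-3/2
row 1: diag=6, rhs=-24; c'=1/6, d'=-4
row 2: denom=4−1·1/6=23/6; d'=(48−1·-4)/(23/6)=312/23
row 3: denom=6−1·6/23=132/23; d'=(-27−1·312/23)/(132/23)=-311/44
back: M3=-311/44
back: M2=312/23−6/23·-311/44=339/22
back: M1=-4−1/6·339/22=-289/44
M: M0=0, M1=-289/44, M2=339/22, M3=-311/44, M4=0
seg 0: a=4, c=M0/2=0, d=(M1−M0)/(6·2)=-289/528, b=Δ0−h0·(2M0+M1)/6=157/132
seg 1: a=2, c=M1/2=-289/88, d=(M2−M1)/(6·1)=967/264, b=Δ1−h1·(2M1+M2)/6=-355/66
seg 2: a=-3, c=M2/2=339/44, d=(M3−M2)/(6·1)=-989/264, b=Δ2−h2·(2M2+M3)/6=-23/24
seg 3: a=0, c=M3/2=-311/88, d=(M4−M3)/(6·2)=311/528, b=Δ3−h3·(2M3+M4)/6=106/33
t_q=3/2 → seg 0, τ=3/2; S=4+157/132·τ+0·τ²+-289/528·τ³=5543/1408

  seg 0: a=4 b=157/132 c=0 d=-289/528
  seg 1: a=2 b=-355/66 c=-289/88 d=967/264
  seg 2: a=-3 b=-23/24 c=339/44 d=-989/264
  seg 3: a=0 b=106/33 c=-311/88 d=311/528
S(3/2) = 5543/1408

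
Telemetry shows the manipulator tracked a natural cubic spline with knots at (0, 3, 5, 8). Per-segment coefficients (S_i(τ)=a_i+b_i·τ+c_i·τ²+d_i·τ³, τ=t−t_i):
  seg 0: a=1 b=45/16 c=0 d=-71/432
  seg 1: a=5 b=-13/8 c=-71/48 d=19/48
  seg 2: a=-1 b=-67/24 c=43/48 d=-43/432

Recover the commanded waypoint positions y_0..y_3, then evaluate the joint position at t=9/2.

y_0=1 y_1=5 y_2=-1 y_3=-4
S(9/2) = 73/128

y_0 = S_0(0) = a_0 = 1
y_1 = S_1(0) = a_1 = 5
y_2 = S_2(0) = a_2 = -1
y_3 = S_2(3) = -4
t_q=9/2 is in segment 1 (τ=3/2); S_1(τ)=73/128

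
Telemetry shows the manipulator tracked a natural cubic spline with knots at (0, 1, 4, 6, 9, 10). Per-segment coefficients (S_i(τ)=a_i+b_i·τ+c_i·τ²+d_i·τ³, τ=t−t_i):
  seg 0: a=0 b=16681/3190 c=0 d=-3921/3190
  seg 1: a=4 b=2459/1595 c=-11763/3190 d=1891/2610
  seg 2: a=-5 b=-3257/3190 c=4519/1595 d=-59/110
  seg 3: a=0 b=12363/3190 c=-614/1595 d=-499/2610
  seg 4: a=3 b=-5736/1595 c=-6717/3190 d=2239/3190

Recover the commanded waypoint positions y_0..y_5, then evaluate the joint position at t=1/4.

y_0=0 y_1=4 y_2=-5 y_3=0 y_4=3 y_5=-2
S(1/4) = 52595/40832

y_0 = S_0(0) = a_0 = 0
y_1 = S_1(0) = a_1 = 4
y_2 = S_2(0) = a_2 = -5
y_3 = S_3(0) = a_3 = 0
y_4 = S_4(0) = a_4 = 3
y_5 = S_4(1) = -2
t_q=1/4 is in segment 0 (τ=1/4); S_0(τ)=52595/40832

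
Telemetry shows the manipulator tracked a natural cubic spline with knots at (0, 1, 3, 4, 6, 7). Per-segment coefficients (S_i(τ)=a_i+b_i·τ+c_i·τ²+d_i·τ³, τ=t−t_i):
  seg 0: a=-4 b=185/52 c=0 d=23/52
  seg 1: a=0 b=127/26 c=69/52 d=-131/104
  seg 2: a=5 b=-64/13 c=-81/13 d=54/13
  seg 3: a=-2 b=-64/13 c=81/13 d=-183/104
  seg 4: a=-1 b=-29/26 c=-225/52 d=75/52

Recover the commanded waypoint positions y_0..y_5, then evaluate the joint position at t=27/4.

y_0=-4 y_1=0 y_2=5 y_3=-2 y_4=-1 y_5=-5
S(27/4) = -12187/3328

y_0 = S_0(0) = a_0 = -4
y_1 = S_1(0) = a_1 = 0
y_2 = S_2(0) = a_2 = 5
y_3 = S_3(0) = a_3 = -2
y_4 = S_4(0) = a_4 = -1
y_5 = S_4(1) = -5
t_q=27/4 is in segment 4 (τ=3/4); S_4(τ)=-12187/3328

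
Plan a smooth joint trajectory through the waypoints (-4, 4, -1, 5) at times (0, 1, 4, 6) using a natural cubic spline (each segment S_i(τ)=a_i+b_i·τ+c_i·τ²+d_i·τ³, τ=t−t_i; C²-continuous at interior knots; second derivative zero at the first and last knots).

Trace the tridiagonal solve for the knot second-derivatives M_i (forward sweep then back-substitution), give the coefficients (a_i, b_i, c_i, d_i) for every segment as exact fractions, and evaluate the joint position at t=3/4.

Δ: Δ0=8, Δ1=-5/3, Δ2=3
row 1: diag=8, rhs=-58; c'=3/8, d'=-29/4
row 2: denom=10−3·3/8=71/8; d'=(28−3·-29/4)/(71/8)=398/71
back: M2=398/71
back: M1=-29/4−3/8·398/71=-664/71
M: M0=0, M1=-664/71, M2=398/71, M3=0
seg 0: a=-4, c=M0/2=0, d=(M1−M0)/(6·1)=-332/213, b=Δ0−h0·(2M0+M1)/6=2036/213
seg 1: a=4, c=M1/2=-332/71, d=(M2−M1)/(6·3)=59/71, b=Δ1−h1·(2M1+M2)/6=1040/213
seg 2: a=-1, c=M2/2=199/71, d=(M3−M2)/(6·2)=-199/426, b=Δ2−h2·(2M2+M3)/6=-157/213
t_q=3/4 → seg 0, τ=3/4; S=-4+2036/213·τ+0·τ²+-332/213·τ³=2853/1136

  seg 0: a=-4 b=2036/213 c=0 d=-332/213
  seg 1: a=4 b=1040/213 c=-332/71 d=59/71
  seg 2: a=-1 b=-157/213 c=199/71 d=-199/426
S(3/4) = 2853/1136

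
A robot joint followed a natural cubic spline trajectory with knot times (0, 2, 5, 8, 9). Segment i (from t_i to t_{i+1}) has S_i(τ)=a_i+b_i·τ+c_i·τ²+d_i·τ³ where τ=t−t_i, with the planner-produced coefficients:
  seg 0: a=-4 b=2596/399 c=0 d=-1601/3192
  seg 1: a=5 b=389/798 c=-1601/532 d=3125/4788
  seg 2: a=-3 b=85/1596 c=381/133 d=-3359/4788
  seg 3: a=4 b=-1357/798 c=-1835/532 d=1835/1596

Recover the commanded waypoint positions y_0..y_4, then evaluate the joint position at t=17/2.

y_0=-4 y_1=5 y_2=-3 y_3=4 y_4=0
S(17/2) = 10347/4256

y_0 = S_0(0) = a_0 = -4
y_1 = S_1(0) = a_1 = 5
y_2 = S_2(0) = a_2 = -3
y_3 = S_3(0) = a_3 = 4
y_4 = S_3(1) = 0
t_q=17/2 is in segment 3 (τ=1/2); S_3(τ)=10347/4256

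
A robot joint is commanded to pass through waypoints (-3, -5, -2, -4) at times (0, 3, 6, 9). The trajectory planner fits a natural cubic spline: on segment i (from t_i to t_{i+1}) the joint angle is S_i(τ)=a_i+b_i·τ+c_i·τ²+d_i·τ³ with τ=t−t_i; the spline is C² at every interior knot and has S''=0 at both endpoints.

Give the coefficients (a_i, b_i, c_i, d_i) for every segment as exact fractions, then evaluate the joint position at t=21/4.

Δ: Δ0=-2/3, Δ1=1, Δ2=-2/3
row 1: diag=12, rhs=10; c'=1/4, d'=5/6
row 2: denom=12−3·1/4=45/4; d'=(-10−3·5/6)/(45/4)=-10/9
back: M2=-10/9
back: M1=5/6−1/4·-10/9=10/9
M: M0=0, M1=10/9, M2=-10/9, M3=0
seg 0: a=-3, c=M0/2=0, d=(M1−M0)/(6·3)=5/81, b=Δ0−h0·(2M0+M1)/6=-11/9
seg 1: a=-5, c=M1/2=5/9, d=(M2−M1)/(6·3)=-10/81, b=Δ1−h1·(2M1+M2)/6=4/9
seg 2: a=-2, c=M2/2=-5/9, d=(M3−M2)/(6·3)=5/81, b=Δ2−h2·(2M2+M3)/6=4/9
t_q=21/4 → seg 1, τ=9/4; S=-5+4/9·τ+5/9·τ²+-10/81·τ³=-83/32

  seg 0: a=-3 b=-11/9 c=0 d=5/81
  seg 1: a=-5 b=4/9 c=5/9 d=-10/81
  seg 2: a=-2 b=4/9 c=-5/9 d=5/81
S(21/4) = -83/32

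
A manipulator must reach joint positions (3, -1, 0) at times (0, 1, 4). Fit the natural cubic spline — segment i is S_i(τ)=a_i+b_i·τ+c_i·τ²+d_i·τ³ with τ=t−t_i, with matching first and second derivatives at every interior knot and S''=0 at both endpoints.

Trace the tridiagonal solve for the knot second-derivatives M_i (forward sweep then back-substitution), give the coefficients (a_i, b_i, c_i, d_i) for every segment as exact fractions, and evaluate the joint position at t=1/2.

  seg 0: a=3 b=-109/24 c=0 d=13/24
  seg 1: a=-1 b=-35/12 c=13/8 d=-13/72
S(1/2) = 51/64

Δ: Δ0=-4, Δ1=1/3
row 1: diag=8, rhs=26; c'=3/8, d'=13/4
back: M1=13/4
M: M0=0, M1=13/4, M2=0
seg 0: a=3, c=M0/2=0, d=(M1−M0)/(6·1)=13/24, b=Δ0−h0·(2M0+M1)/6=-109/24
seg 1: a=-1, c=M1/2=13/8, d=(M2−M1)/(6·3)=-13/72, b=Δ1−h1·(2M1+M2)/6=-35/12
t_q=1/2 → seg 0, τ=1/2; S=3+-109/24·τ+0·τ²+13/24·τ³=51/64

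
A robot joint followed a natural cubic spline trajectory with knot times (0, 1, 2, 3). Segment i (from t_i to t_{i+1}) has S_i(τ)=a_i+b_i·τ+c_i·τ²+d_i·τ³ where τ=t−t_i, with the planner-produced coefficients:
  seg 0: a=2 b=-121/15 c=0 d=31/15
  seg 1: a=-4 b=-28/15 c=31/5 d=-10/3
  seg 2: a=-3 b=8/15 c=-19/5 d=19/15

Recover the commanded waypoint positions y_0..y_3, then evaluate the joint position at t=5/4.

y_0=2 y_1=-4 y_2=-3 y_3=-5
S(5/4) = -661/160

y_0 = S_0(0) = a_0 = 2
y_1 = S_1(0) = a_1 = -4
y_2 = S_2(0) = a_2 = -3
y_3 = S_2(1) = -5
t_q=5/4 is in segment 1 (τ=1/4); S_1(τ)=-661/160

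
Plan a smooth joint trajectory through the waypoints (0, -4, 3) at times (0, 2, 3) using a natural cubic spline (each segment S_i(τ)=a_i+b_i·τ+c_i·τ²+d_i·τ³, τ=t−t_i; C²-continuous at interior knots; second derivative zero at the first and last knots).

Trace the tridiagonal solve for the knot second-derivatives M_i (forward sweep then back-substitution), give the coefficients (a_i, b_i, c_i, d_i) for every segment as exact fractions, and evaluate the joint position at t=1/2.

  seg 0: a=0 b=-5 c=0 d=3/4
  seg 1: a=-4 b=4 c=9/2 d=-3/2
S(1/2) = -77/32

Δ: Δ0=-2, Δ1=7
row 1: diag=6, rhs=54; c'=1/6, d'=9
back: M1=9
M: M0=0, M1=9, M2=0
seg 0: a=0, c=M0/2=0, d=(M1−M0)/(6·2)=3/4, b=Δ0−h0·(2M0+M1)/6=-5
seg 1: a=-4, c=M1/2=9/2, d=(M2−M1)/(6·1)=-3/2, b=Δ1−h1·(2M1+M2)/6=4
t_q=1/2 → seg 0, τ=1/2; S=0+-5·τ+0·τ²+3/4·τ³=-77/32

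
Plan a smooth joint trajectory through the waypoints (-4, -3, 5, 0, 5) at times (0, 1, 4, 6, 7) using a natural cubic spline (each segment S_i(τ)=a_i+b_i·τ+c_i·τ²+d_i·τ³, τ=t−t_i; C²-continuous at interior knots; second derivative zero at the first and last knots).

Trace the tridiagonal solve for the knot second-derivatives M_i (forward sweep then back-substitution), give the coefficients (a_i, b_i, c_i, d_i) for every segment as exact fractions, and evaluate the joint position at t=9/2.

Δ: Δ0=1, Δ1=8/3, Δ2=-5/2, Δ3=5
row 1: diag=8, rhs=10; c'=3/8, d'=5/4
row 2: denom=10−3·3/8=71/8; d'=(-31−3·5/4)/(71/8)=-278/71
row 3: denom=6−2·16/71=394/71; d'=(45−2·-278/71)/(394/71)=3751/394
back: M3=3751/394
back: M2=-278/71−16/71·3751/394=-1194/197
back: M1=5/4−3/8·-1194/197=694/197
M: M0=0, M1=694/197, M2=-1194/197, M3=3751/394, M4=0
seg 0: a=-4, c=M0/2=0, d=(M1−M0)/(6·1)=347/591, b=Δ0−h0·(2M0+M1)/6=244/591
seg 1: a=-3, c=M1/2=347/197, d=(M2−M1)/(6·3)=-944/1773, b=Δ1−h1·(2M1+M2)/6=1285/591
seg 2: a=5, c=M2/2=-597/197, d=(M3−M2)/(6·2)=6139/4728, b=Δ2−h2·(2M2+M3)/6=-965/591
seg 3: a=0, c=M3/2=3751/788, d=(M4−M3)/(6·1)=-3751/2364, b=Δ3−h3·(2M3+M4)/6=2159/1182
t_q=9/2 → seg 2, τ=1/2; S=5+-965/591·τ+-597/197·τ²+6139/4728·τ³=45241/12608

  seg 0: a=-4 b=244/591 c=0 d=347/591
  seg 1: a=-3 b=1285/591 c=347/197 d=-944/1773
  seg 2: a=5 b=-965/591 c=-597/197 d=6139/4728
  seg 3: a=0 b=2159/1182 c=3751/788 d=-3751/2364
S(9/2) = 45241/12608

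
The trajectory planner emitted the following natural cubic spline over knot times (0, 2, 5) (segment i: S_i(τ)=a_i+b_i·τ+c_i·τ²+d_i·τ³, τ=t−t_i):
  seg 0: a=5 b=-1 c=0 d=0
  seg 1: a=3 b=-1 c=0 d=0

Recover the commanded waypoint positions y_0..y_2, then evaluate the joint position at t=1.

y_0=5 y_1=3 y_2=0
S(1) = 4

y_0 = S_0(0) = a_0 = 5
y_1 = S_1(0) = a_1 = 3
y_2 = S_1(3) = 0
t_q=1 is in segment 0 (τ=1); S_0(τ)=4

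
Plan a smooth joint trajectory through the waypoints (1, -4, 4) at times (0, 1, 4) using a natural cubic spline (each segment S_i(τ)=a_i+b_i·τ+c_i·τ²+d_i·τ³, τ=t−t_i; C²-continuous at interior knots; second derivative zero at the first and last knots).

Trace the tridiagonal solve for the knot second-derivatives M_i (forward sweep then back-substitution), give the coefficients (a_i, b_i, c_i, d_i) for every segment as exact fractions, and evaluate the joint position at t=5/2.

  seg 0: a=1 b=-143/24 c=0 d=23/24
  seg 1: a=-4 b=-37/12 c=23/8 d=-23/72
S(5/2) = -207/64

Δ: Δ0=-5, Δ1=8/3
row 1: diag=8, rhs=46; c'=3/8, d'=23/4
back: M1=23/4
M: M0=0, M1=23/4, M2=0
seg 0: a=1, c=M0/2=0, d=(M1−M0)/(6·1)=23/24, b=Δ0−h0·(2M0+M1)/6=-143/24
seg 1: a=-4, c=M1/2=23/8, d=(M2−M1)/(6·3)=-23/72, b=Δ1−h1·(2M1+M2)/6=-37/12
t_q=5/2 → seg 1, τ=3/2; S=-4+-37/12·τ+23/8·τ²+-23/72·τ³=-207/64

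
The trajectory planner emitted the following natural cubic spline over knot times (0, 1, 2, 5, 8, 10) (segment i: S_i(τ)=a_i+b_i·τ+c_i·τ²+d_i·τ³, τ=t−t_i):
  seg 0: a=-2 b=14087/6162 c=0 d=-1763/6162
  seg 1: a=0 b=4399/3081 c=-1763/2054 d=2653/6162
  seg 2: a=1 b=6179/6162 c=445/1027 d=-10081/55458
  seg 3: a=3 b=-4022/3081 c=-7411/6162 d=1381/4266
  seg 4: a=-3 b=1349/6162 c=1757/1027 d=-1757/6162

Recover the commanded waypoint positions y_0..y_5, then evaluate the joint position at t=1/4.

y_0=-2 y_1=0 y_2=1 y_3=3 y_4=-3 y_5=2
S(1/4) = -188369/131456

y_0 = S_0(0) = a_0 = -2
y_1 = S_1(0) = a_1 = 0
y_2 = S_2(0) = a_2 = 1
y_3 = S_3(0) = a_3 = 3
y_4 = S_4(0) = a_4 = -3
y_5 = S_4(2) = 2
t_q=1/4 is in segment 0 (τ=1/4); S_0(τ)=-188369/131456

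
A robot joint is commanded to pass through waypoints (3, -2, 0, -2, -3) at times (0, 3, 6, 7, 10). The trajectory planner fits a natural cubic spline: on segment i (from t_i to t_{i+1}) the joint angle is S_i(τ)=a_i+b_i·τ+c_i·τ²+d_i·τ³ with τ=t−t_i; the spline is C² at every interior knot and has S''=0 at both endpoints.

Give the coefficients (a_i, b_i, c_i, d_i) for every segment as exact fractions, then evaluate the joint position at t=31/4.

  seg 0: a=3 b=-149/57 c=0 d=2/19
  seg 1: a=-2 b=13/57 c=18/19 d=-137/513
  seg 2: a=0 b=-74/57 c=-83/57 d=43/57
  seg 3: a=-2 b=-37/19 c=46/57 d=-46/513
S(31/4) = -1851/608

Δ: Δ0=-5/3, Δ1=2/3, Δ2=-2, Δ3=-1/3
row 1: diag=12, rhs=14; c'=1/4, d'=7/6
row 2: denom=8−3·1/4=29/4; d'=(-16−3·7/6)/(29/4)=-78/29
row 3: denom=8−1·4/29=228/29; d'=(10−1·-78/29)/(228/29)=92/57
back: M3=92/57
back: M2=-78/29−4/29·92/57=-166/57
back: M1=7/6−1/4·-166/57=36/19
M: M0=0, M1=36/19, M2=-166/57, M3=92/57, M4=0
seg 0: a=3, c=M0/2=0, d=(M1−M0)/(6·3)=2/19, b=Δ0−h0·(2M0+M1)/6=-149/57
seg 1: a=-2, c=M1/2=18/19, d=(M2−M1)/(6·3)=-137/513, b=Δ1−h1·(2M1+M2)/6=13/57
seg 2: a=0, c=M2/2=-83/57, d=(M3−M2)/(6·1)=43/57, b=Δ2−h2·(2M2+M3)/6=-74/57
seg 3: a=-2, c=M3/2=46/57, d=(M4−M3)/(6·3)=-46/513, b=Δ3−h3·(2M3+M4)/6=-37/19
t_q=31/4 → seg 3, τ=3/4; S=-2+-37/19·τ+46/57·τ²+-46/513·τ³=-1851/608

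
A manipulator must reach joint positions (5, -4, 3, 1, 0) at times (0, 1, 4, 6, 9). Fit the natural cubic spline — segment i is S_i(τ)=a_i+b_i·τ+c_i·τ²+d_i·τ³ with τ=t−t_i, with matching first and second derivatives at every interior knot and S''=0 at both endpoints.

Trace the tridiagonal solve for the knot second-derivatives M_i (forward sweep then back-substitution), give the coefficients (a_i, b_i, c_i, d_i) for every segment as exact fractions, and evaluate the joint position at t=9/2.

  seg 0: a=5 b=-3647/339 c=0 d=596/339
  seg 1: a=-4 b=-1859/339 c=596/113 d=-2714/3051
  seg 2: a=3 b=727/339 c=-926/339 d=131/226
  seg 3: a=1 b=-619/339 c=253/339 d=-253/3051
S(9/2) = 6259/1808

Δ: Δ0=-9, Δ1=7/3, Δ2=-1, Δ3=-1/3
row 1: diag=8, rhs=68; c'=3/8, d'=17/2
row 2: denom=10−3·3/8=71/8; d'=(-20−3·17/2)/(71/8)=-364/71
row 3: denom=10−2·16/71=678/71; d'=(4−2·-364/71)/(678/71)=506/339
back: M3=506/339
back: M2=-364/71−16/71·506/339=-1852/339
back: M1=17/2−3/8·-1852/339=1192/113
M: M0=0, M1=1192/113, M2=-1852/339, M3=506/339, M4=0
seg 0: a=5, c=M0/2=0, d=(M1−M0)/(6·1)=596/339, b=Δ0−h0·(2M0+M1)/6=-3647/339
seg 1: a=-4, c=M1/2=596/113, d=(M2−M1)/(6·3)=-2714/3051, b=Δ1−h1·(2M1+M2)/6=-1859/339
seg 2: a=3, c=M2/2=-926/339, d=(M3−M2)/(6·2)=131/226, b=Δ2−h2·(2M2+M3)/6=727/339
seg 3: a=1, c=M3/2=253/339, d=(M4−M3)/(6·3)=-253/3051, b=Δ3−h3·(2M3+M4)/6=-619/339
t_q=9/2 → seg 2, τ=1/2; S=3+727/339·τ+-926/339·τ²+131/226·τ³=6259/1808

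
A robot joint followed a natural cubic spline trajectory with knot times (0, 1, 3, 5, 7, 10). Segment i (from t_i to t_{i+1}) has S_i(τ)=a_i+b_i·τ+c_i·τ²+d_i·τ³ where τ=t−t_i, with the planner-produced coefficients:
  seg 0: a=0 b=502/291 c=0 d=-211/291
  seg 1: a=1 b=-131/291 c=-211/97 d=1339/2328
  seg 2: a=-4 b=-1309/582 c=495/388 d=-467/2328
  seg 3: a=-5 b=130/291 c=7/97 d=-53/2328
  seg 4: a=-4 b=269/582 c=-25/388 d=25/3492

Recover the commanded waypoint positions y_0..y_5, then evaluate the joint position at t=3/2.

y_0 = S_0(0) = a_0 = 0
y_1 = S_1(0) = a_1 = 1
y_2 = S_2(0) = a_2 = -4
y_3 = S_3(0) = a_3 = -5
y_4 = S_4(0) = a_4 = -4
y_5 = S_4(3) = -3
t_q=3/2 is in segment 1 (τ=1/2); S_1(τ)=1881/6208

y_0=0 y_1=1 y_2=-4 y_3=-5 y_4=-4 y_5=-3
S(3/2) = 1881/6208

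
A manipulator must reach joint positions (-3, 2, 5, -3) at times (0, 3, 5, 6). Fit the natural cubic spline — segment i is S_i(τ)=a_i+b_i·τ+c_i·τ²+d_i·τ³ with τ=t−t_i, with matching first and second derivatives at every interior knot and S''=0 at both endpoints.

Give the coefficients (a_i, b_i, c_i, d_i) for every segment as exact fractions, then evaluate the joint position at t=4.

Δ: Δ0=5/3, Δ1=3/2, Δ2=-8
row 1: diag=10, rhs=-1; c'=1/5, d'=-1/10
row 2: denom=6−2·1/5=28/5; d'=(-57−2·-1/10)/(28/5)=-71/7
back: M2=-71/7
back: M1=-1/10−1/5·-71/7=27/14
M: M0=0, M1=27/14, M2=-71/7, M3=0
seg 0: a=-3, c=M0/2=0, d=(M1−M0)/(6·3)=3/28, b=Δ0−h0·(2M0+M1)/6=59/84
seg 1: a=2, c=M1/2=27/28, d=(M2−M1)/(6·2)=-169/168, b=Δ1−h1·(2M1+M2)/6=151/42
seg 2: a=5, c=M2/2=-71/14, d=(M3−M2)/(6·1)=71/42, b=Δ2−h2·(2M2+M3)/6=-97/21
t_q=4 → seg 1, τ=1; S=2+151/42·τ+27/28·τ²+-169/168·τ³=311/56

  seg 0: a=-3 b=59/84 c=0 d=3/28
  seg 1: a=2 b=151/42 c=27/28 d=-169/168
  seg 2: a=5 b=-97/21 c=-71/14 d=71/42
S(4) = 311/56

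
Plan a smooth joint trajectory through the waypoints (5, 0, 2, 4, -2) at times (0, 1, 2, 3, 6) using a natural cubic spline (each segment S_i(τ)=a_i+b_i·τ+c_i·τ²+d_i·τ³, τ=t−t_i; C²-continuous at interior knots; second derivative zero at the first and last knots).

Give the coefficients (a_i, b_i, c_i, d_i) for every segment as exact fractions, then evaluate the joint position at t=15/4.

Δ: Δ0=-5, Δ1=2, Δ2=2, Δ3=-2
row 1: diag=4, rhs=42; c'=1/4, d'=21/2
row 2: denom=4−1·1/4=15/4; d'=(0−1·21/2)/(15/4)=-14/5
row 3: denom=8−1·4/15=116/15; d'=(-24−1·-14/5)/(116/15)=-159/58
back: M3=-159/58
back: M2=-14/5−4/15·-159/58=-60/29
back: M1=21/2−1/4·-60/29=639/58
M: M0=0, M1=639/58, M2=-60/29, M3=-159/58, M4=0
seg 0: a=5, c=M0/2=0, d=(M1−M0)/(6·1)=213/116, b=Δ0−h0·(2M0+M1)/6=-793/116
seg 1: a=0, c=M1/2=639/116, d=(M2−M1)/(6·1)=-253/116, b=Δ1−h1·(2M1+M2)/6=-77/58
seg 2: a=2, c=M2/2=-30/29, d=(M3−M2)/(6·1)=-13/116, b=Δ2−h2·(2M2+M3)/6=365/116
seg 3: a=4, c=M3/2=-159/116, d=(M4−M3)/(6·3)=53/348, b=Δ3−h3·(2M3+M4)/6=43/58
t_q=15/4 → seg 3, τ=3/4; S=4+43/58·τ+-159/116·τ²+53/348·τ³=28577/7424

  seg 0: a=5 b=-793/116 c=0 d=213/116
  seg 1: a=0 b=-77/58 c=639/116 d=-253/116
  seg 2: a=2 b=365/116 c=-30/29 d=-13/116
  seg 3: a=4 b=43/58 c=-159/116 d=53/348
S(15/4) = 28577/7424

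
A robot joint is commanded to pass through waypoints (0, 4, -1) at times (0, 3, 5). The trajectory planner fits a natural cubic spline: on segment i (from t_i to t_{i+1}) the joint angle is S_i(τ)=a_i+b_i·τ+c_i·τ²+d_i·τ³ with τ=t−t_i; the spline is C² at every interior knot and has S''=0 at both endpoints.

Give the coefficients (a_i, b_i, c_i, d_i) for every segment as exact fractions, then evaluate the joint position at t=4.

  seg 0: a=0 b=149/60 c=0 d=-23/180
  seg 1: a=4 b=-29/30 c=-23/20 d=23/120
S(4) = 83/40

Δ: Δ0=4/3, Δ1=-5/2
row 1: diag=10, rhs=-23; c'=1/5, d'=-23/10
back: M1=-23/10
M: M0=0, M1=-23/10, M2=0
seg 0: a=0, c=M0/2=0, d=(M1−M0)/(6·3)=-23/180, b=Δ0−h0·(2M0+M1)/6=149/60
seg 1: a=4, c=M1/2=-23/20, d=(M2−M1)/(6·2)=23/120, b=Δ1−h1·(2M1+M2)/6=-29/30
t_q=4 → seg 1, τ=1; S=4+-29/30·τ+-23/20·τ²+23/120·τ³=83/40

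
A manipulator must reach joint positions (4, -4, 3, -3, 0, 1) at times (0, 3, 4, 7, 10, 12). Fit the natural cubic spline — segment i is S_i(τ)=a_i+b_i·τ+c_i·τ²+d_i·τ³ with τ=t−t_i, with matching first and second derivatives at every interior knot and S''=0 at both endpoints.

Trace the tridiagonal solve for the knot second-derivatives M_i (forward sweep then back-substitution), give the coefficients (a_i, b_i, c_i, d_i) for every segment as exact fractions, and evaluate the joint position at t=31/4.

Δ: Δ0=-8/3, Δ1=7, Δ2=-2, Δ3=1, Δ4=1/2
row 1: diag=8, rhs=58; c'=1/8, d'=29/4
row 2: denom=8−1·1/8=63/8; d'=(-54−1·29/4)/(63/8)=-70/9
row 3: denom=12−3·8/21=76/7; d'=(18−3·-70/9)/(76/7)=217/57
row 4: denom=10−3·21/76=697/76; d'=(-3−3·217/57)/(697/76)=-1096/697
back: M4=-1096/697
back: M3=217/57−21/76·-1096/697=8869/2091
back: M2=-70/9−8/21·8869/2091=-19642/2091
back: M1=29/4−1/8·-19642/2091=17615/2091
M: M0=0, M1=17615/2091, M2=-19642/2091, M3=8869/2091, M4=-1096/697, M5=0
seg 0: a=4, c=M0/2=0, d=(M1−M0)/(6·3)=17615/37638, b=Δ0−h0·(2M0+M1)/6=-9589/1394
seg 1: a=-4, c=M1/2=17615/4182, d=(M2−M1)/(6·1)=-12419/4182, b=Δ1−h1·(2M1+M2)/6=4013/697
seg 2: a=3, c=M2/2=-9821/2091, d=(M3−M2)/(6·3)=28511/37638, b=Δ2−h2·(2M2+M3)/6=22051/4182
seg 3: a=-3, c=M3/2=8869/4182, d=(M4−M3)/(6·3)=-12157/37638, b=Δ3−h3·(2M3+M4)/6=-302/123
seg 4: a=0, c=M4/2=-548/697, d=(M5−M4)/(6·2)=274/2091, b=Δ4−h4·(2M4+M5)/6=6475/4182
t_q=31/4 → seg 3, τ=3/4; S=-3+-302/123·τ+8869/4182·τ²+-12157/37638·τ³=-337665/89216

  seg 0: a=4 b=-9589/1394 c=0 d=17615/37638
  seg 1: a=-4 b=4013/697 c=17615/4182 d=-12419/4182
  seg 2: a=3 b=22051/4182 c=-9821/2091 d=28511/37638
  seg 3: a=-3 b=-302/123 c=8869/4182 d=-12157/37638
  seg 4: a=0 b=6475/4182 c=-548/697 d=274/2091
S(31/4) = -337665/89216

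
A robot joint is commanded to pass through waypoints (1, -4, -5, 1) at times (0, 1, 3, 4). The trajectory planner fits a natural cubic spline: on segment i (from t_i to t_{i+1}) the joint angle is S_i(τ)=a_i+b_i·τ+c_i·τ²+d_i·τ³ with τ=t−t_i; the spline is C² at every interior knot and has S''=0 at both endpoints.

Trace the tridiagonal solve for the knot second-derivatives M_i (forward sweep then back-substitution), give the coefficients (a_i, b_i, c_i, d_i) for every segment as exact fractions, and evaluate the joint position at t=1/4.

  seg 0: a=1 b=-87/16 c=0 d=7/16
  seg 1: a=-4 b=-33/8 c=21/16 d=1/4
  seg 2: a=-5 b=33/8 c=45/16 d=-15/16
S(1/4) = -361/1024

Δ: Δ0=-5, Δ1=-1/2, Δ2=6
row 1: diag=6, rhs=27; c'=1/3, d'=9/2
row 2: denom=6−2·1/3=16/3; d'=(39−2·9/2)/(16/3)=45/8
back: M2=45/8
back: M1=9/2−1/3·45/8=21/8
M: M0=0, M1=21/8, M2=45/8, M3=0
seg 0: a=1, c=M0/2=0, d=(M1−M0)/(6·1)=7/16, b=Δ0−h0·(2M0+M1)/6=-87/16
seg 1: a=-4, c=M1/2=21/16, d=(M2−M1)/(6·2)=1/4, b=Δ1−h1·(2M1+M2)/6=-33/8
seg 2: a=-5, c=M2/2=45/16, d=(M3−M2)/(6·1)=-15/16, b=Δ2−h2·(2M2+M3)/6=33/8
t_q=1/4 → seg 0, τ=1/4; S=1+-87/16·τ+0·τ²+7/16·τ³=-361/1024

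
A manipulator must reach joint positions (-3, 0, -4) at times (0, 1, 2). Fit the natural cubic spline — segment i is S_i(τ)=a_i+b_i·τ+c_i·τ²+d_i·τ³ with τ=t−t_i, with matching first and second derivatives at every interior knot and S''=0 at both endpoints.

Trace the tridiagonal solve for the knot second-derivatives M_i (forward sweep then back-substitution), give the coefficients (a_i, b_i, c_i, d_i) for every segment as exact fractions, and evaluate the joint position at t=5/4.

Δ: Δ0=3, Δ1=-4
row 1: diag=4, rhs=-42; c'=1/4, d'=-21/2
back: M1=-21/2
M: M0=0, M1=-21/2, M2=0
seg 0: a=-3, c=M0/2=0, d=(M1−M0)/(6·1)=-7/4, b=Δ0−h0·(2M0+M1)/6=19/4
seg 1: a=0, c=M1/2=-21/4, d=(M2−M1)/(6·1)=7/4, b=Δ1−h1·(2M1+M2)/6=-1/2
t_q=5/4 → seg 1, τ=1/4; S=0+-1/2·τ+-21/4·τ²+7/4·τ³=-109/256

  seg 0: a=-3 b=19/4 c=0 d=-7/4
  seg 1: a=0 b=-1/2 c=-21/4 d=7/4
S(5/4) = -109/256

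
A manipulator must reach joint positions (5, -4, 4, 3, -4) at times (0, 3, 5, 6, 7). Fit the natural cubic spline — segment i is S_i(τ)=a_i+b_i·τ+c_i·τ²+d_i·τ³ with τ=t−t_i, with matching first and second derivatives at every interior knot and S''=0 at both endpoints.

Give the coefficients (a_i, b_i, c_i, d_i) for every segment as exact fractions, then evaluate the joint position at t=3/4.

  seg 0: a=5 b=-1209/214 c=0 d=63/214
  seg 1: a=-4 b=246/107 c=567/214 d=-385/428
  seg 2: a=4 b=225/107 c=-294/107 d=-38/107
  seg 3: a=3 b=-477/107 c=-408/107 d=136/107
S(3/4) = 12149/13696

Δ: Δ0=-3, Δ1=4, Δ2=-1, Δ3=-7
row 1: diag=10, rhs=42; c'=1/5, d'=21/5
row 2: denom=6−2·1/5=28/5; d'=(-30−2·21/5)/(28/5)=-48/7
row 3: denom=4−1·5/28=107/28; d'=(-36−1·-48/7)/(107/28)=-816/107
back: M3=-816/107
back: M2=-48/7−5/28·-816/107=-588/107
back: M1=21/5−1/5·-588/107=567/107
M: M0=0, M1=567/107, M2=-588/107, M3=-816/107, M4=0
seg 0: a=5, c=M0/2=0, d=(M1−M0)/(6·3)=63/214, b=Δ0−h0·(2M0+M1)/6=-1209/214
seg 1: a=-4, c=M1/2=567/214, d=(M2−M1)/(6·2)=-385/428, b=Δ1−h1·(2M1+M2)/6=246/107
seg 2: a=4, c=M2/2=-294/107, d=(M3−M2)/(6·1)=-38/107, b=Δ2−h2·(2M2+M3)/6=225/107
seg 3: a=3, c=M3/2=-408/107, d=(M4−M3)/(6·1)=136/107, b=Δ3−h3·(2M3+M4)/6=-477/107
t_q=3/4 → seg 0, τ=3/4; S=5+-1209/214·τ+0·τ²+63/214·τ³=12149/13696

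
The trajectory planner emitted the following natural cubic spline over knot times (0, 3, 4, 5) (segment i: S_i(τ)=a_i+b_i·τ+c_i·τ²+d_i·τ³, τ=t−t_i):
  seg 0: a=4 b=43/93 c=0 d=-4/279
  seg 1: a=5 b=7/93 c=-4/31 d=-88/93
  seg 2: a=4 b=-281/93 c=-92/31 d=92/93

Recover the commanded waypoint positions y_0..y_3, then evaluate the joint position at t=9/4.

y_0 = S_0(0) = a_0 = 4
y_1 = S_1(0) = a_1 = 5
y_2 = S_2(0) = a_2 = 4
y_3 = S_2(1) = -1
t_q=9/4 is in segment 0 (τ=9/4); S_0(τ)=2419/496

y_0=4 y_1=5 y_2=4 y_3=-1
S(9/4) = 2419/496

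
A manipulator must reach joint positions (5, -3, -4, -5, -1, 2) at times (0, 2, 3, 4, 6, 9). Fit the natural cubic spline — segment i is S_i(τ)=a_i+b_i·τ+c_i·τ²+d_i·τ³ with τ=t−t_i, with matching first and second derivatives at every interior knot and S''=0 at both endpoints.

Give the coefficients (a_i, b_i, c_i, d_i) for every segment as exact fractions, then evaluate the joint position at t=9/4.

  seg 0: a=5 b=-1565/307 c=0 d=337/1228
  seg 1: a=-3 b=-554/307 c=1011/614 d=-517/614
  seg 2: a=-4 b=-637/614 c=-270/307 d=563/614
  seg 3: a=-5 b=-14/307 c=1149/614 d=-521/1228
  seg 4: a=-1 b=721/307 c=-207/307 d=23/307
S(9/4) = -132089/39296

Δ: Δ0=-4, Δ1=-1, Δ2=-1, Δ3=2, Δ4=1
row 1: diag=6, rhs=18; c'=1/6, d'=3
row 2: denom=4−1·1/6=23/6; d'=(0−1·3)/(23/6)=-18/23
row 3: denom=6−1·6/23=132/23; d'=(18−1·-18/23)/(132/23)=36/11
row 4: denom=10−2·23/66=307/33; d'=(-6−2·36/11)/(307/33)=-414/307
back: M4=-414/307
back: M3=36/11−23/66·-414/307=1149/307
back: M2=-18/23−6/23·1149/307=-540/307
back: M1=3−1/6·-540/307=1011/307
M: M0=0, M1=1011/307, M2=-540/307, M3=1149/307, M4=-414/307, M5=0
seg 0: a=5, c=M0/2=0, d=(M1−M0)/(6·2)=337/1228, b=Δ0−h0·(2M0+M1)/6=-1565/307
seg 1: a=-3, c=M1/2=1011/614, d=(M2−M1)/(6·1)=-517/614, b=Δ1−h1·(2M1+M2)/6=-554/307
seg 2: a=-4, c=M2/2=-270/307, d=(M3−M2)/(6·1)=563/614, b=Δ2−h2·(2M2+M3)/6=-637/614
seg 3: a=-5, c=M3/2=1149/614, d=(M4−M3)/(6·2)=-521/1228, b=Δ3−h3·(2M3+M4)/6=-14/307
seg 4: a=-1, c=M4/2=-207/307, d=(M5−M4)/(6·3)=23/307, b=Δ4−h4·(2M4+M5)/6=721/307
t_q=9/4 → seg 1, τ=1/4; S=-3+-554/307·τ+1011/614·τ²+-517/614·τ³=-132089/39296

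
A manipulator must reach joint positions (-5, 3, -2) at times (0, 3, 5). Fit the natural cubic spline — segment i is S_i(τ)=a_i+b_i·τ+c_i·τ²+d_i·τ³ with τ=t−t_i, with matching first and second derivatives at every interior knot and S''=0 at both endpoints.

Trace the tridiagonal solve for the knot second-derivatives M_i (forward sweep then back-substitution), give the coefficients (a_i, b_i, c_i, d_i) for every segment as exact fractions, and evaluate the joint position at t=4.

Δ: Δ0=8/3, Δ1=-5/2
row 1: diag=10, rhs=-31; c'=1/5, d'=-31/10
back: M1=-31/10
M: M0=0, M1=-31/10, M2=0
seg 0: a=-5, c=M0/2=0, d=(M1−M0)/(6·3)=-31/180, b=Δ0−h0·(2M0+M1)/6=253/60
seg 1: a=3, c=M1/2=-31/20, d=(M2−M1)/(6·2)=31/120, b=Δ1−h1·(2M1+M2)/6=-13/30
t_q=4 → seg 1, τ=1; S=3+-13/30·τ+-31/20·τ²+31/120·τ³=51/40

  seg 0: a=-5 b=253/60 c=0 d=-31/180
  seg 1: a=3 b=-13/30 c=-31/20 d=31/120
S(4) = 51/40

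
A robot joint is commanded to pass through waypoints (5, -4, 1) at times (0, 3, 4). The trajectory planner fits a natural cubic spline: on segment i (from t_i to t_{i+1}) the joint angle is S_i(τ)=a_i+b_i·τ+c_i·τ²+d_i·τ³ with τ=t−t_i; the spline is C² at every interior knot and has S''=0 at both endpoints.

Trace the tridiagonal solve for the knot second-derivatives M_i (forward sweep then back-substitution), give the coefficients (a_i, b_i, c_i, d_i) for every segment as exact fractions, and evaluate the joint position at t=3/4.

Δ: Δ0=-3, Δ1=5
row 1: diag=8, rhs=48; c'=1/8, d'=6
back: M1=6
M: M0=0, M1=6, M2=0
seg 0: a=5, c=M0/2=0, d=(M1−M0)/(6·3)=1/3, b=Δ0−h0·(2M0+M1)/6=-6
seg 1: a=-4, c=M1/2=3, d=(M2−M1)/(6·1)=-1, b=Δ1−h1·(2M1+M2)/6=3
t_q=3/4 → seg 0, τ=3/4; S=5+-6·τ+0·τ²+1/3·τ³=41/64

  seg 0: a=5 b=-6 c=0 d=1/3
  seg 1: a=-4 b=3 c=3 d=-1
S(3/4) = 41/64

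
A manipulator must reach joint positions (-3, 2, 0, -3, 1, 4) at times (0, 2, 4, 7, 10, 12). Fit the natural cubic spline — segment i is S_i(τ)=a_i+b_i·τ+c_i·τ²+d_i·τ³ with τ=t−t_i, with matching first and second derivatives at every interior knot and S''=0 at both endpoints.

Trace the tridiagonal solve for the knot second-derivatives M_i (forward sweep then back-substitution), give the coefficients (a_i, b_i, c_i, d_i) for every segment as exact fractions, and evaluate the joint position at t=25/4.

  seg 0: a=-3 b=6539/1929 c=0 d=-3433/15432
  seg 1: a=2 b=2779/3858 c=-3433/2572 d=1831/7716
  seg 2: a=0 b=-6833/3858 c=229/2572 d=3889/69444
  seg 3: a=-3 b=2123/7716 c=1144/1929 d=-5563/69444
  seg 4: a=1 b=6445/3858 c=-329/2572 d=329/15432
S(25/4) = -476769/164608

Δ: Δ0=5/2, Δ1=-1, Δ2=-1, Δ3=4/3, Δ4=3/2
row 1: diag=8, rhs=-21; c'=1/4, d'=-21/8
row 2: denom=10−2·1/4=19/2; d'=(0−2·-21/8)/(19/2)=21/38
row 3: denom=12−3·6/19=210/19; d'=(14−3·21/38)/(210/19)=67/60
row 4: denom=10−3·19/70=643/70; d'=(1−3·67/60)/(643/70)=-329/1286
back: M4=-329/1286
back: M3=67/60−19/70·-329/1286=2288/1929
back: M2=21/38−6/19·2288/1929=229/1286
back: M1=-21/8−1/4·229/1286=-3433/1286
M: M0=0, M1=-3433/1286, M2=229/1286, M3=2288/1929, M4=-329/1286, M5=0
seg 0: a=-3, c=M0/2=0, d=(M1−M0)/(6·2)=-3433/15432, b=Δ0−h0·(2M0+M1)/6=6539/1929
seg 1: a=2, c=M1/2=-3433/2572, d=(M2−M1)/(6·2)=1831/7716, b=Δ1−h1·(2M1+M2)/6=2779/3858
seg 2: a=0, c=M2/2=229/2572, d=(M3−M2)/(6·3)=3889/69444, b=Δ2−h2·(2M2+M3)/6=-6833/3858
seg 3: a=-3, c=M3/2=1144/1929, d=(M4−M3)/(6·3)=-5563/69444, b=Δ3−h3·(2M3+M4)/6=2123/7716
seg 4: a=1, c=M4/2=-329/2572, d=(M5−M4)/(6·2)=329/15432, b=Δ4−h4·(2M4+M5)/6=6445/3858
t_q=25/4 → seg 2, τ=9/4; S=0+-6833/3858·τ+229/2572·τ²+3889/69444·τ³=-476769/164608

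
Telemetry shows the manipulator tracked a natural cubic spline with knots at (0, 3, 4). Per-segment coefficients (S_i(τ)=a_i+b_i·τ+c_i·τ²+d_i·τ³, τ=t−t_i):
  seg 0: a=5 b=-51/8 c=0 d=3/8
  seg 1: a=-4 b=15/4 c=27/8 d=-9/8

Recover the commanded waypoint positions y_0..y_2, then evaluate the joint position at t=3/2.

y_0 = S_0(0) = a_0 = 5
y_1 = S_1(0) = a_1 = -4
y_2 = S_1(1) = 2
t_q=3/2 is in segment 0 (τ=3/2); S_0(τ)=-211/64

y_0=5 y_1=-4 y_2=2
S(3/2) = -211/64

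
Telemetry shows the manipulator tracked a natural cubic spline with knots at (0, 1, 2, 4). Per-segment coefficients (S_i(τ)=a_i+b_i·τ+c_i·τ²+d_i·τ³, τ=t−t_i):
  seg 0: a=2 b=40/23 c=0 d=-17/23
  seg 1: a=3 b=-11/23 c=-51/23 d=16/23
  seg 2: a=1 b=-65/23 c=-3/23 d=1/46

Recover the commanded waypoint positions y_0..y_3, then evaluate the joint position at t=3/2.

y_0 = S_0(0) = a_0 = 2
y_1 = S_1(0) = a_1 = 3
y_2 = S_2(0) = a_2 = 1
y_3 = S_2(2) = -5
t_q=3/2 is in segment 1 (τ=1/2); S_1(τ)=211/92

y_0=2 y_1=3 y_2=1 y_3=-5
S(3/2) = 211/92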